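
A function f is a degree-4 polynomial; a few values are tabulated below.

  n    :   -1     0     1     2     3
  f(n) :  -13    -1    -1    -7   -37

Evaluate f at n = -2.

Write f(n) = an^4 + bn³ + cn² + dn + e; the 5 given values yield a linear system in the 5 coefficients.
Solving, f(n) = -n^4 + 3n³ - 5n² + 3n - 1.
Then f(-2) = -67.

-67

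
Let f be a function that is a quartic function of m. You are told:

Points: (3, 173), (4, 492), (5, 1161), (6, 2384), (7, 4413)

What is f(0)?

Write f(m) = am^4 + bm³ + cm² + dm + e; the 5 given values yield a linear system in the 5 coefficients.
Solving, f(m) = 2m^4 - 2m³ + 5m² + 8m - 4.
Then f(0) = -4.

-4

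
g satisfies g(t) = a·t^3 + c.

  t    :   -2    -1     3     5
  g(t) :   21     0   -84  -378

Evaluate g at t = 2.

From g(-2) = 21 and g(-1) = 0: -8a + c = 21 and -1a + c = 0.
Subtracting: 7a = -21, so a = -3; then c = 21 − (-3)·(-8) = -3.
So g(t) = -3t³ − 3, and g(2) = -27.

-27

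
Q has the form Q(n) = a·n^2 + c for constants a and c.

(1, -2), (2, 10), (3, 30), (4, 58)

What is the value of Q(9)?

From Q(1) = -2 and Q(2) = 10: 1a + c = -2 and 4a + c = 10.
Subtracting: 3a = 12, so a = 4; then c = -2 − 4·1 = -6.
So Q(n) = 4n² − 6, and Q(9) = 318.

318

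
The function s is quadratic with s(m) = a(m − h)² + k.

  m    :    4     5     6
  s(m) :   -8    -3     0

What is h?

First differences 5, 3; second difference -2 = 2a, so a = -1.
Expanding, the m-coefficient is −2ah = 2h; matching it to the data gives h = 7, and then k = 1.
So s(m) = -1(m − 7)² + 1.
Hence h = 7.

7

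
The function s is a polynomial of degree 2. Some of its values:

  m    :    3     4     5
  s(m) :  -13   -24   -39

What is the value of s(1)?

Write s(m) = am² + bm + c; the 3 given values yield a linear system in the 3 coefficients.
Solving, s(m) = -2m² + 3m - 4.
Then s(1) = -3.

-3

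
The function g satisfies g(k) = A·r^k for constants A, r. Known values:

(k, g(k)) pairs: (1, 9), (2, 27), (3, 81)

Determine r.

3

Consecutive ratio: 27/9 = 3, and 81/27 = 3, so r = 3.
Then A·3^1 = 9 gives A = 3, and g(k) = 3·3^k.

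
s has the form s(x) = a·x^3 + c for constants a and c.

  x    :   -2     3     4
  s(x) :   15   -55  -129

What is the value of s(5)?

-251

From s(-2) = 15 and s(3) = -55: -8a + c = 15 and 27a + c = -55.
Subtracting: 35a = -70, so a = -2; then c = 15 − (-2)·(-8) = -1.
So s(x) = -2x³ − 1, and s(5) = -251.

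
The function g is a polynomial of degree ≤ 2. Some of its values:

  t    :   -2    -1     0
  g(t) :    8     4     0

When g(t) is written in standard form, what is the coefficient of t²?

0

First differences: -4, -4.
Level-1 differences are constant, so g has degree 1.
Fitting a degree-1 polynomial gives g(t) = -4t.
The coefficient of t² is 0.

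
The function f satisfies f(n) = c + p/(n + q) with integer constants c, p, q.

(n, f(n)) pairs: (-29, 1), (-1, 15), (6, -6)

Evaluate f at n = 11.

(f(n) − c)(n + q) = p for each data point; the three points give a linear system in c and q, then p follows.
Solving: c = 0, q = -1, p = -30, so f(n) = -30/(n − 1).
Then f(11) = 0 − 30/10 = -3.

-3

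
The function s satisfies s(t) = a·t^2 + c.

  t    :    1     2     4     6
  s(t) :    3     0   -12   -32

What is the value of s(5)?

From s(1) = 3 and s(2) = 0: 1a + c = 3 and 4a + c = 0.
Subtracting: 3a = -3, so a = -1; then c = 3 − (-1)·1 = 4.
So s(t) = -1t² + 4, and s(5) = -21.

-21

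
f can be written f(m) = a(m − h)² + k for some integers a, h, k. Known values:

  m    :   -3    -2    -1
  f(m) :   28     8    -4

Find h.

First differences -20, -12; second difference 8 = 2a, so a = 4.
Expanding, the m-coefficient is −2ah = -8h; matching it to the data gives h = 0, and then k = -8.
So f(m) = 4(m + 0)² − 8.
Hence h = 0.

0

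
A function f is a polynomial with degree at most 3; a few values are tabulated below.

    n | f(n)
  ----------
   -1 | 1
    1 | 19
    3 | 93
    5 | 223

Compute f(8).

Write f(n) = an³ + bn² + cn + d; the 4 given values yield a linear system in the 4 coefficients.
Solving, the leading coefficient vanishes, and f(n) = 7n² + 9n + 3.
Then f(8) = 523.

523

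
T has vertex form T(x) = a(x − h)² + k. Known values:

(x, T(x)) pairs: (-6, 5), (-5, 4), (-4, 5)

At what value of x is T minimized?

First differences -1, 1; second difference 2 = 2a, so a = 1.
Expanding, the x-coefficient is −2ah = -2h; matching it to the data gives h = -5, and then k = 4.
So T(x) = 1(x + 5)² + 4.
Hence h = -5.

-5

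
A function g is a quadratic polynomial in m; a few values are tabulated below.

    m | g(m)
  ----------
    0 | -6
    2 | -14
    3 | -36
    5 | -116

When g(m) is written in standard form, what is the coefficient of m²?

-6

Write g(m) = am² + bm + c; the 4 given values yield a linear system in the 3 coefficients.
Solving, g(m) = -6m² + 8m - 6.
The coefficient of m² is -6.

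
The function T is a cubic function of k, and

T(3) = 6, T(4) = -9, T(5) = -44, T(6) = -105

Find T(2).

Write T(k) = ak³ + bk² + ck + d; the 4 given values yield a linear system in the 4 coefficients.
Solving, T(k) = -k³ + 2k² + 8k - 9.
Then T(2) = 7.

7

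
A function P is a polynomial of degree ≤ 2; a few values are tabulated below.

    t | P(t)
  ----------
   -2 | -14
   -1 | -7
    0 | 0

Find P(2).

Write P(t) = at² + bt + c; the 3 given values yield a linear system in the 3 coefficients.
Solving, the leading coefficient vanishes, and P(t) = 7t.
Then P(2) = 14.

14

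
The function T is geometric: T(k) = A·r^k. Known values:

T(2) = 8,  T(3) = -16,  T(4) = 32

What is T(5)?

-64

Consecutive ratio: -16/8 = -2, and 32/(-16) = -2, so r = -2.
Then A·(-2)^2 = 8 gives A = 2, and T(k) = 2·(-2)^k.
T(5) = 2·(-2)^5 = -64.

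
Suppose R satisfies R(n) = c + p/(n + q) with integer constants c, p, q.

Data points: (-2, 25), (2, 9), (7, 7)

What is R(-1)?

15

(R(n) − c)(n + q) = p for each data point; the three points give a linear system in c and q, then p follows.
Solving: c = 5, q = 3, p = 20, so R(n) = 5 + 20/(n + 3).
Then R(-1) = 5 + 20/2 = 15.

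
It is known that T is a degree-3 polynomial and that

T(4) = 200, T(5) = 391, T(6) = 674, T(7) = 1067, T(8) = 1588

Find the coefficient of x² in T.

1

Write T(x) = ax³ + bx² + cx + d; the 5 given values yield a linear system in the 4 coefficients.
Solving, T(x) = 3x³ + x² - x - 4.
The coefficient of x² is 1.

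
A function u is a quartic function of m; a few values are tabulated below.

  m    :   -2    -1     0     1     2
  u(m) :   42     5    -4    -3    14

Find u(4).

Write u(m) = am^4 + bm³ + cm² + dm + e; the 5 given values yield a linear system in the 5 coefficients.
Solving, u(m) = m^4 - m³ + 4m² - 3m - 4.
Then u(4) = 240.

240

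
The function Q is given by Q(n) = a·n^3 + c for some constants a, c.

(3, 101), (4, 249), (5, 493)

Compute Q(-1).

From Q(3) = 101 and Q(4) = 249: 27a + c = 101 and 64a + c = 249.
Subtracting: 37a = 148, so a = 4; then c = 101 − 4·27 = -7.
So Q(n) = 4n³ − 7, and Q(-1) = -11.

-11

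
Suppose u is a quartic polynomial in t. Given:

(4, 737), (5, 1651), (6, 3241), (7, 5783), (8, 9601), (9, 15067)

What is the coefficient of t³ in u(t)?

2

Write u(t) = at^4 + bt³ + ct² + dt + e; the 6 given values yield a linear system in the 5 coefficients.
Solving, u(t) = 2t^4 + 2t³ + 6t² + 1.
The coefficient of t³ is 2.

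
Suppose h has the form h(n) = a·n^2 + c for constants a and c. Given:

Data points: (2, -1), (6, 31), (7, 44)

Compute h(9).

76

From h(2) = -1 and h(6) = 31: 4a + c = -1 and 36a + c = 31.
Subtracting: 32a = 32, so a = 1; then c = -1 − 1·4 = -5.
So h(n) = 1n² − 5, and h(9) = 76.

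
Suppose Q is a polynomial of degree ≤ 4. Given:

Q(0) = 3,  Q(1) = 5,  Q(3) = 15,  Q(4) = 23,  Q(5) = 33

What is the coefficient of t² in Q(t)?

Write Q(t) = at^4 + bt³ + ct² + dt + e; the 5 given values yield a linear system in the 5 coefficients.
Solving, the top 2 coefficients vanish, and Q(t) = t² + t + 3.
The coefficient of t² is 1.

1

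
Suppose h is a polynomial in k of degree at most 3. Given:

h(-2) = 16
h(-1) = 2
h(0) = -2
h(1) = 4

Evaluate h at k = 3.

First differences: -14, -4, 6. Second differences: 10, 10.
Level-2 differences are constant, so h has degree 2.
Fitting a degree-2 polynomial gives h(k) = 5k² + k - 2.
Then h(3) = 46.

46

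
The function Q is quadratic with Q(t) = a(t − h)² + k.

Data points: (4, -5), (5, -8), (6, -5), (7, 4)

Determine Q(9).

First differences -3, 3, 9; second difference 6 = 2a, so a = 3.
Expanding, the t-coefficient is −2ah = -6h; matching it to the data gives h = 5, and then k = -8.
So Q(t) = 3(t − 5)² − 8.
Q(9) = 3·4² − 8 = 40.

40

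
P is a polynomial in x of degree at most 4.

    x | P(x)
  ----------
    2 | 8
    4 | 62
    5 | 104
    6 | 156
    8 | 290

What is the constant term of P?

Write P(x) = ax^4 + bx³ + cx² + dx + e; the 5 given values yield a linear system in the 5 coefficients.
Solving, the top 2 coefficients vanish, and P(x) = 5x² - 3x - 6.
The constant term is P(0) = -6.

-6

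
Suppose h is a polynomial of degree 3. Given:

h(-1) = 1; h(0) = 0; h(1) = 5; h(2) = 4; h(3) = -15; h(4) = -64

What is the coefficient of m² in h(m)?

3

Write h(m) = am³ + bm² + cm + d; the 6 given values yield a linear system in the 4 coefficients.
Solving, h(m) = -2m³ + 3m² + 4m.
The coefficient of m² is 3.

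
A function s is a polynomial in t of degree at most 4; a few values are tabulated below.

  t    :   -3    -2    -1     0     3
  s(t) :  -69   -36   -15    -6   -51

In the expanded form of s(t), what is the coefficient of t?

Write s(t) = at^4 + bt³ + ct² + dt + e; the 5 given values yield a linear system in the 5 coefficients.
Solving, the top 2 coefficients vanish, and s(t) = -6t² + 3t - 6.
The coefficient of t is 3.

3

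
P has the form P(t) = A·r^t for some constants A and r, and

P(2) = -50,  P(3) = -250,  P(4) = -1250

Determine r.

Consecutive ratio: -250/(-50) = 5, and -1250/(-250) = 5, so r = 5.
Then A·5^2 = -50 gives A = -2, and P(t) = -2·5^t.

5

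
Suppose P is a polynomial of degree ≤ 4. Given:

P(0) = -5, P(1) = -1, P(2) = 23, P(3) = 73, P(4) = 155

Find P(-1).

First differences: 4, 24, 50, 82. Second differences: 20, 26, 32. Third differences: 6, 6.
Level-3 differences are constant, so P has degree 3.
Fitting a degree-3 polynomial gives P(x) = x³ + 7x² - 4x - 5.
Then P(-1) = 5.

5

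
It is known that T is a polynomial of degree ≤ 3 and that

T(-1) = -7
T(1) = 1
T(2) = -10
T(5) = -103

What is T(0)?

Write T(x) = ax³ + bx² + cx + d; the 4 given values yield a linear system in the 4 coefficients.
Solving, the leading coefficient vanishes, and T(x) = -5x² + 4x + 2.
The constant term is T(0) = 2.

2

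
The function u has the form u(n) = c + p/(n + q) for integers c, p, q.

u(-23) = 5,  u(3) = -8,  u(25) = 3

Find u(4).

-4

(u(n) − c)(n + q) = p for each data point; the three points give a linear system in c and q, then p follows.
Solving: c = 4, q = -1, p = -24, so u(n) = 4 − 24/(n − 1).
Then u(4) = 4 − 24/3 = -4.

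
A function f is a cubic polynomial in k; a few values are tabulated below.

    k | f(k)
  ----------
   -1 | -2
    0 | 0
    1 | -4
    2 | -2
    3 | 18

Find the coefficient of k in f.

-3

First differences: 2, -4, 2, 20. Second differences: -6, 6, 18. Third differences: 12, 12.
Level-3 differences are constant, so f has degree 3.
Fitting a degree-3 polynomial gives f(k) = 2k³ - 3k² - 3k.
The coefficient of k is -3.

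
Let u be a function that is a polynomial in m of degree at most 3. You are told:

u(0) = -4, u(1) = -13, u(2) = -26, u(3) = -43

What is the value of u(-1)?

First differences: -9, -13, -17. Second differences: -4, -4.
Level-2 differences are constant, so u has degree 2.
Fitting a degree-2 polynomial gives u(m) = -2m² - 7m - 4.
Then u(-1) = 1.

1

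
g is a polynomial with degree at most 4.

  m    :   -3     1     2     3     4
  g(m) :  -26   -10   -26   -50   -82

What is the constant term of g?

Write g(m) = am^4 + bm³ + cm² + dm + e; the 5 given values yield a linear system in the 5 coefficients.
Solving, the top 2 coefficients vanish, and g(m) = -4m² - 4m - 2.
The constant term is g(0) = -2.

-2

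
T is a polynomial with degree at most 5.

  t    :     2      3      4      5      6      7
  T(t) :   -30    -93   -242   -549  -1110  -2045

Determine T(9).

-5637

First differences: -63, -149, -307, -561, -935. Second differences: -86, -158, -254, -374. Third differences: -72, -96, -120. Fourth differences: -24, -24.
Level-4 differences are constant, so T has degree 4.
Fitting a degree-4 polynomial gives T(t) = -t^4 + 2t³ - 6t² - 6t + 6.
Then T(9) = -5637.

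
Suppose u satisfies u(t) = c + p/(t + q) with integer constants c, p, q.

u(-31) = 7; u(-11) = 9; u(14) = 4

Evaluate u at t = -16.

8

(u(t) − c)(t + q) = p for each data point; the three points give a linear system in c and q, then p follows.
Solving: c = 6, q = 1, p = -30, so u(t) = 6 − 30/(t + 1).
Then u(-16) = 6 − 30/(-15) = 8.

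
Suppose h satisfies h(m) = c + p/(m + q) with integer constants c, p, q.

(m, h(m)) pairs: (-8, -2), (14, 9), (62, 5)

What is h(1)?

(h(m) − c)(m + q) = p for each data point; the three points give a linear system in c and q, then p follows.
Solving: c = 4, q = -2, p = 60, so h(m) = 4 + 60/(m − 2).
Then h(1) = 4 + 60/(-1) = -56.

-56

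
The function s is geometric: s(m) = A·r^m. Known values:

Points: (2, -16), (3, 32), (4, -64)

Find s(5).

Consecutive ratio: 32/(-16) = -2, and -64/32 = -2, so r = -2.
Then A·(-2)^2 = -16 gives A = -4, and s(m) = -4·(-2)^m.
s(5) = -4·(-2)^5 = 128.

128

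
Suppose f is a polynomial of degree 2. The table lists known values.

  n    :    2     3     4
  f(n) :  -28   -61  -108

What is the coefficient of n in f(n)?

2

Write f(n) = an² + bn + c; the 3 given values yield a linear system in the 3 coefficients.
Solving, f(n) = -7n² + 2n - 4.
The coefficient of n is 2.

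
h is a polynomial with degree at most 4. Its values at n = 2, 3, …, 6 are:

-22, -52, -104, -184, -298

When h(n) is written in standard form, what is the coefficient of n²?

-2

First differences: -30, -52, -80, -114. Second differences: -22, -28, -34. Third differences: -6, -6.
Level-3 differences are constant, so h has degree 3.
Fitting a degree-3 polynomial gives h(n) = -n³ - 2n² - n - 4.
The coefficient of n² is -2.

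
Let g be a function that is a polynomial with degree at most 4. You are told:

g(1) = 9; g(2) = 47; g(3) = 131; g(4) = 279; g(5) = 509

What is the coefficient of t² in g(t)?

First differences: 38, 84, 148, 230. Second differences: 46, 64, 82. Third differences: 18, 18.
Level-3 differences are constant, so g has degree 3.
Fitting a degree-3 polynomial gives g(t) = 3t³ + 5t² + 2t - 1.
The coefficient of t² is 5.

5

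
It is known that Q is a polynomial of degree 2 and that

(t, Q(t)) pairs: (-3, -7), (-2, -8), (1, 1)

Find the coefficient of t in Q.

Write Q(t) = at² + bt + c; the 3 given values yield a linear system in the 3 coefficients.
Solving, Q(t) = t² + 4t - 4.
The coefficient of t is 4.

4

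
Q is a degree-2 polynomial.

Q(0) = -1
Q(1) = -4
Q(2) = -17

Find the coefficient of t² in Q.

Write Q(t) = at² + bt + c; the 3 given values yield a linear system in the 3 coefficients.
Solving, Q(t) = -5t² + 2t - 1.
The coefficient of t² is -5.

-5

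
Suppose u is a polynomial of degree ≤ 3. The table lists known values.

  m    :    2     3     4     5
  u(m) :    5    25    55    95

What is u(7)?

First differences: 20, 30, 40. Second differences: 10, 10.
Level-2 differences are constant, so u has degree 2.
Fitting a degree-2 polynomial gives u(m) = 5m² - 5m - 5.
Then u(7) = 205.

205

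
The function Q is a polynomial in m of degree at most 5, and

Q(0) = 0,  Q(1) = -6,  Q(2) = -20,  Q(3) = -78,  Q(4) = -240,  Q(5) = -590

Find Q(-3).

-30

Write Q(m) = am^5 + bm^4 + cm³ + dm² + em + p; the 6 given values yield a linear system in the 6 coefficients.
Solving, the leading coefficient vanishes, and Q(m) = -m^4 + 3m² - 8m.
Then Q(-3) = -30.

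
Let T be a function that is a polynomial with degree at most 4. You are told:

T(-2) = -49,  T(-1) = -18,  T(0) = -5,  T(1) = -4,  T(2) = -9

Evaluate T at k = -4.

First differences: 31, 13, 1, -5. Second differences: -18, -12, -6. Third differences: 6, 6.
Level-3 differences are constant, so T has degree 3.
Fitting a degree-3 polynomial gives T(k) = k³ - 6k² + 6k - 5.
Then T(-4) = -189.

-189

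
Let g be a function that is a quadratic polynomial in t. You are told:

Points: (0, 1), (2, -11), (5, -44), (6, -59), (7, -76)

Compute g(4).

Write g(t) = at² + bt + c; the 5 given values yield a linear system in the 3 coefficients.
Solving, g(t) = -t² - 4t + 1.
Then g(4) = -31.

-31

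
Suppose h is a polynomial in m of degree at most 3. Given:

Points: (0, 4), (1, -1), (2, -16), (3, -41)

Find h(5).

First differences: -5, -15, -25. Second differences: -10, -10.
Level-2 differences are constant, so h has degree 2.
Fitting a degree-2 polynomial gives h(m) = -5m² + 4.
Then h(5) = -121.

-121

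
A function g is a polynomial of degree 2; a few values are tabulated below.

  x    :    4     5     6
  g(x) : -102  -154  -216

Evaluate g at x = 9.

Write g(x) = ax² + bx + c; the 3 given values yield a linear system in the 3 coefficients.
Solving, g(x) = -5x² - 7x + 6.
Then g(9) = -462.

-462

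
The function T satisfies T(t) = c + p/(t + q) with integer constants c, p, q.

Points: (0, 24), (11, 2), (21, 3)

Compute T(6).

0

(T(t) − c)(t + q) = p for each data point; the three points give a linear system in c and q, then p follows.
Solving: c = 4, q = -1, p = -20, so T(t) = 4 − 20/(t − 1).
Then T(6) = 4 − 20/5 = 0.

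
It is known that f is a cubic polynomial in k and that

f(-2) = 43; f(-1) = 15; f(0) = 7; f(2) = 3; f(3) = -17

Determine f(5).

-153

Write f(k) = ak³ + bk² + ck + d; the 5 given values yield a linear system in the 4 coefficients.
Solving, f(k) = -2k³ + 4k² - 2k + 7.
Then f(5) = -153.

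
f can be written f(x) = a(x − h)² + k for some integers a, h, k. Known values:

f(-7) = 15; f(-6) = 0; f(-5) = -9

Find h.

-4

First differences -15, -9; second difference 6 = 2a, so a = 3.
Expanding, the x-coefficient is −2ah = -6h; matching it to the data gives h = -4, and then k = -12.
So f(x) = 3(x + 4)² − 12.
Hence h = -4.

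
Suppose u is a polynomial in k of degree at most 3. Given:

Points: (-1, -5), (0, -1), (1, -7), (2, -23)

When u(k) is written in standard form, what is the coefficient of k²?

Write u(k) = ak³ + bk² + ck + d; the 4 given values yield a linear system in the 4 coefficients.
Solving, the leading coefficient vanishes, and u(k) = -5k² - k - 1.
The coefficient of k² is -5.

-5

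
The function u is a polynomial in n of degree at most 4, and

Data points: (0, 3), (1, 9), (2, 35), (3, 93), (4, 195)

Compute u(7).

Write u(n) = an^4 + bn³ + cn² + dn + e; the 5 given values yield a linear system in the 5 coefficients.
Solving, the leading coefficient vanishes, and u(n) = 2n³ + 4n² + 3.
Then u(7) = 885.

885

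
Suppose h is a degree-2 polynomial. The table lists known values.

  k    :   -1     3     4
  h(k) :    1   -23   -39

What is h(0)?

1

Write h(k) = ak² + bk + c; the 3 given values yield a linear system in the 3 coefficients.
Solving, h(k) = -2k² - 2k + 1.
The constant term is h(0) = 1.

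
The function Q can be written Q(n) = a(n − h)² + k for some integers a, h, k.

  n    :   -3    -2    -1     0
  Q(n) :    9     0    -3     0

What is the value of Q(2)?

24

First differences -9, -3, 3; second difference 6 = 2a, so a = 3.
Expanding, the n-coefficient is −2ah = -6h; matching it to the data gives h = -1, and then k = -3.
So Q(n) = 3(n + 1)² − 3.
Q(2) = 3·3² − 3 = 24.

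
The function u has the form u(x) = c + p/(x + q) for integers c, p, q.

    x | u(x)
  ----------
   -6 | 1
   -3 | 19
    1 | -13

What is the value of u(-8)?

(u(x) − c)(x + q) = p for each data point; the three points give a linear system in c and q, then p follows.
Solving: c = -5, q = 2, p = -24, so u(x) = -5 − 24/(x + 2).
Then u(-8) = -5 − 24/(-6) = -1.

-1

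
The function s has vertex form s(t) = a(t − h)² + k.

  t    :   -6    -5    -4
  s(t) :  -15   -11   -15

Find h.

First differences 4, -4; second difference -8 = 2a, so a = -4.
Expanding, the t-coefficient is −2ah = 8h; matching it to the data gives h = -5, and then k = -11.
So s(t) = -4(t + 5)² − 11.
Hence h = -5.

-5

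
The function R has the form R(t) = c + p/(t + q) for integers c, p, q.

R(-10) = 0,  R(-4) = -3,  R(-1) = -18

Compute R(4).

(R(t) − c)(t + q) = p for each data point; the three points give a linear system in c and q, then p follows.
Solving: c = 2, q = 0, p = 20, so R(t) = 2 + 20/(t + 0).
Then R(4) = 2 + 20/4 = 7.

7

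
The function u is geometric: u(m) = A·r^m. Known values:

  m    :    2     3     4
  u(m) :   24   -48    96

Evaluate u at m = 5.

Consecutive ratio: -48/24 = -2, and 96/(-48) = -2, so r = -2.
Then A·(-2)^2 = 24 gives A = 6, and u(m) = 6·(-2)^m.
u(5) = 6·(-2)^5 = -192.

-192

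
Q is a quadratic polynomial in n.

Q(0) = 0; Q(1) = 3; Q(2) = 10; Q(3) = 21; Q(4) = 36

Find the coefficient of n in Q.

1

First differences: 3, 7, 11, 15. Second differences: 4, 4, 4.
Level-2 differences are constant, so Q has degree 2.
Fitting a degree-2 polynomial gives Q(n) = 2n² + n.
The coefficient of n is 1.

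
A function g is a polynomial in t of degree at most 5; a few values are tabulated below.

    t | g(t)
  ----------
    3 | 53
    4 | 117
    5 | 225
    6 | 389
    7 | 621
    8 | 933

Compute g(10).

Write g(t) = at^5 + bt^4 + ct³ + dt² + et + p; the 6 given values yield a linear system in the 6 coefficients.
Solving, the top 2 coefficients vanish, and g(t) = 2t³ - 2t² + 4t + 5.
Then g(10) = 1845.

1845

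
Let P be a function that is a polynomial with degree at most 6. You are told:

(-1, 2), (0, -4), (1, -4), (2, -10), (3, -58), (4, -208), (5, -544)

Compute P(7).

First differences: -6, 0, -6, -48, -150, -336. Second differences: 6, -6, -42, -102, -186. Third differences: -12, -36, -60, -84. Fourth differences: -24, -24, -24.
Level-4 differences are constant, so P has degree 4.
Fitting a degree-4 polynomial gives P(x) = -x^4 + 4x² - 3x - 4.
Then P(7) = -2230.

-2230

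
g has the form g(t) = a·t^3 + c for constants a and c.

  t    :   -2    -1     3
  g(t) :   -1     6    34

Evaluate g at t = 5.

From g(-2) = -1 and g(-1) = 6: -8a + c = -1 and -1a + c = 6.
Subtracting: 7a = 7, so a = 1; then c = -1 − 1·(-8) = 7.
So g(t) = 1t³ + 7, and g(5) = 132.

132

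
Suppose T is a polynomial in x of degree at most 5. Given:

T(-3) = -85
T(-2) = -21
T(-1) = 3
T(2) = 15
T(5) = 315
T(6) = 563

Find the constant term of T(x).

Write T(x) = ax^5 + bx^4 + cx³ + dx² + ex + p; the 6 given values yield a linear system in the 6 coefficients.
Solving, the top 2 coefficients vanish, and T(x) = 3x³ - 2x² - 3x + 5.
The constant term is T(0) = 5.

5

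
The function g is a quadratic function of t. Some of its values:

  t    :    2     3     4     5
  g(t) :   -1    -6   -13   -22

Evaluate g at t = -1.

2

First differences: -5, -7, -9. Second differences: -2, -2.
Level-2 differences are constant, so g has degree 2.
Fitting a degree-2 polynomial gives g(t) = -t² + 3.
Then g(-1) = 2.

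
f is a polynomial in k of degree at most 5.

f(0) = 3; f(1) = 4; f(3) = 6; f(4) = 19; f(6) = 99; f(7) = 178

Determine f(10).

643

Write f(k) = ak^5 + bk^4 + ck³ + dk² + ek + p; the 6 given values yield a linear system in the 6 coefficients.
Solving, the top 2 coefficients vanish, and f(k) = k³ - 4k² + 4k + 3.
Then f(10) = 643.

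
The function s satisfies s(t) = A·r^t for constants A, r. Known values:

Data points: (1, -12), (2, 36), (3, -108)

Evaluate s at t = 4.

324

Consecutive ratio: 36/(-12) = -3, and -108/36 = -3, so r = -3.
Then A·(-3)^1 = -12 gives A = 4, and s(t) = 4·(-3)^t.
s(4) = 4·(-3)^4 = 324.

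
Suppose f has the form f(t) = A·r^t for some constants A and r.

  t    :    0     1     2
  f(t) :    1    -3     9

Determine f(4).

Consecutive ratio: -3/1 = -3, and 9/(-3) = -3, so r = -3.
Then A·(-3)^0 = 1 gives A = 1, and f(t) = 1·(-3)^t.
f(4) = 1·(-3)^4 = 81.

81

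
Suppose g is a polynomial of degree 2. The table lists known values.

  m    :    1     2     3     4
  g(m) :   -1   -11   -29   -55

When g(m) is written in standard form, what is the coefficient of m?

First differences: -10, -18, -26. Second differences: -8, -8.
Level-2 differences are constant, so g has degree 2.
Fitting a degree-2 polynomial gives g(m) = -4m² + 2m + 1.
The coefficient of m is 2.

2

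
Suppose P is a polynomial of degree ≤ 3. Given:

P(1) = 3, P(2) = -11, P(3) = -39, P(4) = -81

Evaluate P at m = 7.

-291

First differences: -14, -28, -42. Second differences: -14, -14.
Level-2 differences are constant, so P has degree 2.
Fitting a degree-2 polynomial gives P(m) = -7m² + 7m + 3.
Then P(7) = -291.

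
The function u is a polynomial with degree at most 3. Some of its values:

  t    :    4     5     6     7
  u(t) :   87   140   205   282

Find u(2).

First differences: 53, 65, 77. Second differences: 12, 12.
Level-2 differences are constant, so u has degree 2.
Fitting a degree-2 polynomial gives u(t) = 6t² - t - 5.
Then u(2) = 17.

17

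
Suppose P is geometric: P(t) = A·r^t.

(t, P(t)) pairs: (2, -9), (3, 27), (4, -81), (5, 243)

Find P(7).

2187

Consecutive ratio: 27/(-9) = -3, and -81/27 = -3, so r = -3.
Then A·(-3)^2 = -9 gives A = -1, and P(t) = -1·(-3)^t.
P(7) = -1·(-3)^7 = 2187.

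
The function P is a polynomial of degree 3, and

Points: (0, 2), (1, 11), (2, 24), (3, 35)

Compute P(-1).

3

Write P(k) = ak³ + bk² + ck + d; the 4 given values yield a linear system in the 4 coefficients.
Solving, P(k) = -k³ + 5k² + 5k + 2.
Then P(-1) = 3.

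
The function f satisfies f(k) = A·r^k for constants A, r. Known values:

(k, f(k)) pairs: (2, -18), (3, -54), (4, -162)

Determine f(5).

-486

Consecutive ratio: -54/(-18) = 3, and -162/(-54) = 3, so r = 3.
Then A·3^2 = -18 gives A = -2, and f(k) = -2·3^k.
f(5) = -2·3^5 = -486.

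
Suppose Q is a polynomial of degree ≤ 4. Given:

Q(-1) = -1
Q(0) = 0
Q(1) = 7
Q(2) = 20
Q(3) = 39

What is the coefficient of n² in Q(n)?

3

First differences: 1, 7, 13, 19. Second differences: 6, 6, 6.
Level-2 differences are constant, so Q has degree 2.
Fitting a degree-2 polynomial gives Q(n) = 3n² + 4n.
The coefficient of n² is 3.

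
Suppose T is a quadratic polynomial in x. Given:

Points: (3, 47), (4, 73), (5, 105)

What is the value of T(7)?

187

Write T(x) = ax² + bx + c; the 3 given values yield a linear system in the 3 coefficients.
Solving, T(x) = 3x² + 5x + 5.
Then T(7) = 187.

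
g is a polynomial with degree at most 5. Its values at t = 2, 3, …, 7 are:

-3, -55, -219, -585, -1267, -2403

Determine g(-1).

First differences: -52, -164, -366, -682, -1136. Second differences: -112, -202, -316, -454. Third differences: -90, -114, -138. Fourth differences: -24, -24.
Level-4 differences are constant, so g has degree 4.
Fitting a degree-4 polynomial gives g(t) = -t^4 - t³ + 8t² - 8t + 5.
Then g(-1) = 21.

21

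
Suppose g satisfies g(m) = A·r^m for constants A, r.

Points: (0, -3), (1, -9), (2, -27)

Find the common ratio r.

3

Consecutive ratio: -9/(-3) = 3, and -27/(-9) = 3, so r = 3.
Then A·3^0 = -3 gives A = -3, and g(m) = -3·3^m.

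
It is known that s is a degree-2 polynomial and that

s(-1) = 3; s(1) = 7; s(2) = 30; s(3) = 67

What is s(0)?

-2

Write s(n) = an² + bn + c; the 4 given values yield a linear system in the 3 coefficients.
Solving, s(n) = 7n² + 2n - 2.
The constant term is s(0) = -2.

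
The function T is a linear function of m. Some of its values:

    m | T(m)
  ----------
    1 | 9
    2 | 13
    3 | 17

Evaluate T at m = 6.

29

First differences: 4, 4.
Level-1 differences are constant, so T has degree 1.
Fitting a degree-1 polynomial gives T(m) = 4m + 5.
Then T(6) = 29.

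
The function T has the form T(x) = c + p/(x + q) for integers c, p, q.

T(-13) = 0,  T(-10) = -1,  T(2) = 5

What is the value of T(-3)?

(T(x) − c)(x + q) = p for each data point; the three points give a linear system in c and q, then p follows.
Solving: c = 2, q = 4, p = 18, so T(x) = 2 + 18/(x + 4).
Then T(-3) = 2 + 18/1 = 20.

20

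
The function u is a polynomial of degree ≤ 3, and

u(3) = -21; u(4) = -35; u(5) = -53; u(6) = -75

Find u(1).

-5

Write u(k) = ak³ + bk² + ck + d; the 4 given values yield a linear system in the 4 coefficients.
Solving, the leading coefficient vanishes, and u(k) = -2k² - 3.
Then u(1) = -5.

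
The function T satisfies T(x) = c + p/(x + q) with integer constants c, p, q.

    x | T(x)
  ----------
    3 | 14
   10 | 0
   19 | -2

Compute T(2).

32

(T(x) − c)(x + q) = p for each data point; the three points give a linear system in c and q, then p follows.
Solving: c = -4, q = -1, p = 36, so T(x) = -4 + 36/(x − 1).
Then T(2) = -4 + 36/1 = 32.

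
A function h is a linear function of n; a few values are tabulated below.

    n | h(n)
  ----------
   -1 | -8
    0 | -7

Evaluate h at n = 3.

-4

Write h(n) = an + b; the 2 given values yield a linear system in the 2 coefficients.
Solving, h(n) = n - 7.
Then h(3) = -4.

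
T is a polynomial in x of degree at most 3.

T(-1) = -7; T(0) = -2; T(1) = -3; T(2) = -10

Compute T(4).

First differences: 5, -1, -7. Second differences: -6, -6.
Level-2 differences are constant, so T has degree 2.
Fitting a degree-2 polynomial gives T(x) = -3x² + 2x - 2.
Then T(4) = -42.

-42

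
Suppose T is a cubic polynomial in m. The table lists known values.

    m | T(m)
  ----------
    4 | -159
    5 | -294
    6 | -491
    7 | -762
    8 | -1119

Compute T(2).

-27

First differences: -135, -197, -271, -357. Second differences: -62, -74, -86. Third differences: -12, -12.
Level-3 differences are constant, so T has degree 3.
Fitting a degree-3 polynomial gives T(m) = -2m³ - m² - 4m + 1.
Then T(2) = -27.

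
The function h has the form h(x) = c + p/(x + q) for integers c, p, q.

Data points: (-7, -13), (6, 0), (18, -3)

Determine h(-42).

(h(x) − c)(x + q) = p for each data point; the three points give a linear system in c and q, then p follows.
Solving: c = -5, q = 2, p = 40, so h(x) = -5 + 40/(x + 2).
Then h(-42) = -5 + 40/(-40) = -6.

-6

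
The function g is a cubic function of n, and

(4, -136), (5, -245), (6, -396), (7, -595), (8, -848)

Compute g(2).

First differences: -109, -151, -199, -253. Second differences: -42, -48, -54. Third differences: -6, -6.
Level-3 differences are constant, so g has degree 3.
Fitting a degree-3 polynomial gives g(n) = -n³ - 6n² + 6n.
Then g(2) = -20.

-20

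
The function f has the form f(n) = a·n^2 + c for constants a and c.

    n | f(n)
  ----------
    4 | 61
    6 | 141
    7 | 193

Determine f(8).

253

From f(4) = 61 and f(6) = 141: 16a + c = 61 and 36a + c = 141.
Subtracting: 20a = 80, so a = 4; then c = 61 − 4·16 = -3.
So f(n) = 4n² − 3, and f(8) = 253.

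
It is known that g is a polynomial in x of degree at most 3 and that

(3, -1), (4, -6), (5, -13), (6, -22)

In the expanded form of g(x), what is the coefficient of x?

First differences: -5, -7, -9. Second differences: -2, -2.
Level-2 differences are constant, so g has degree 2.
Fitting a degree-2 polynomial gives g(x) = -x² + 2x + 2.
The coefficient of x is 2.

2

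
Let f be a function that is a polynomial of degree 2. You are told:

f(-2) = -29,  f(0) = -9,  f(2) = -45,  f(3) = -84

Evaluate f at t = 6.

Write f(t) = at² + bt + c; the 4 given values yield a linear system in the 3 coefficients.
Solving, f(t) = -7t² - 4t - 9.
Then f(6) = -285.

-285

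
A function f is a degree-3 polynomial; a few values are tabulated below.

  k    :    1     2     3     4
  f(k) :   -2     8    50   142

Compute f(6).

548

Write f(k) = ak³ + bk² + ck + d; the 4 given values yield a linear system in the 4 coefficients.
Solving, f(k) = 3k³ - 2k² - 5k + 2.
Then f(6) = 548.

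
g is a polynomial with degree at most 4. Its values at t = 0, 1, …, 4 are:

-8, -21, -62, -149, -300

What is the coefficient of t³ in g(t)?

First differences: -13, -41, -87, -151. Second differences: -28, -46, -64. Third differences: -18, -18.
Level-3 differences are constant, so g has degree 3.
Fitting a degree-3 polynomial gives g(t) = -3t³ - 5t² - 5t - 8.
The coefficient of t³ is -3.

-3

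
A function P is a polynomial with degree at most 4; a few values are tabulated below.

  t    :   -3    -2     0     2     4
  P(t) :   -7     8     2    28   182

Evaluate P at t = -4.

-50

Write P(t) = at^4 + bt³ + ct² + dt + e; the 5 given values yield a linear system in the 5 coefficients.
Solving, the leading coefficient vanishes, and P(t) = 2t³ + 4t² - 3t + 2.
Then P(-4) = -50.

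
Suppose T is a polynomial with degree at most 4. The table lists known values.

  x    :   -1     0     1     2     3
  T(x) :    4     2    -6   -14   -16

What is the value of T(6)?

74

First differences: -2, -8, -8, -2. Second differences: -6, 0, 6. Third differences: 6, 6.
Level-3 differences are constant, so T has degree 3.
Fitting a degree-3 polynomial gives T(x) = x³ - 3x² - 6x + 2.
Then T(6) = 74.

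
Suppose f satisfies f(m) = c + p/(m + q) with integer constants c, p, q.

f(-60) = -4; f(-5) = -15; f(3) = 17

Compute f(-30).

-5

(f(m) − c)(m + q) = p for each data point; the three points give a linear system in c and q, then p follows.
Solving: c = -3, q = 0, p = 60, so f(m) = -3 + 60/(m + 0).
Then f(-30) = -3 + 60/(-30) = -5.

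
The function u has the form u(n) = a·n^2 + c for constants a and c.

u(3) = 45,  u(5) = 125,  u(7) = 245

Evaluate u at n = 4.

80

From u(3) = 45 and u(5) = 125: 9a + c = 45 and 25a + c = 125.
Subtracting: 16a = 80, so a = 5; then c = 45 − 5·9 = 0.
So u(n) = 5n² + 0, and u(4) = 80.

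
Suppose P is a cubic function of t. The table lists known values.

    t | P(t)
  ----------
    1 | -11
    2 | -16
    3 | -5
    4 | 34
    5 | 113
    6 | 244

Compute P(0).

Write P(t) = at³ + bt² + ct + d; the 6 given values yield a linear system in the 4 coefficients.
Solving, P(t) = 2t³ - 4t² - 7t - 2.
Then P(0) = -2.

-2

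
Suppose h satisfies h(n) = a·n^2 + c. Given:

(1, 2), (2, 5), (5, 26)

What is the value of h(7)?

From h(1) = 2 and h(2) = 5: 1a + c = 2 and 4a + c = 5.
Subtracting: 3a = 3, so a = 1; then c = 2 − 1·1 = 1.
So h(n) = 1n² + 1, and h(7) = 50.

50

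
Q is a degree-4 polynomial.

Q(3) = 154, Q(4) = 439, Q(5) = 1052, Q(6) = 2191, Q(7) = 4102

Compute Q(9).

Write Q(t) = at^4 + bt³ + ct² + dt + e; the 5 given values yield a linear system in the 5 coefficients.
Solving, Q(t) = 2t^4 - 3t³ + 6t² + 4t + 7.
Then Q(9) = 11464.

11464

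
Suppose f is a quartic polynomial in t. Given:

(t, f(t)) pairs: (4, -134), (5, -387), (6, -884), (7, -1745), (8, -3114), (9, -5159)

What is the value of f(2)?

0

Write f(t) = at^4 + bt³ + ct² + dt + e; the 6 given values yield a linear system in the 5 coefficients.
Solving, f(t) = -t^4 + 2t³ - t² + 3t - 2.
Then f(2) = 0.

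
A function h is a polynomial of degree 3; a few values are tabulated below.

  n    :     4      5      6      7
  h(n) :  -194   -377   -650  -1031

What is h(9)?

Write h(n) = an³ + bn² + cn + d; the 4 given values yield a linear system in the 4 coefficients.
Solving, h(n) = -3n³ - 2.
Then h(9) = -2189.

-2189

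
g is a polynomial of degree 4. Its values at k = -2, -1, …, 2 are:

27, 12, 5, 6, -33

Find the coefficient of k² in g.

Write g(k) = ak^4 + bk³ + ck² + dk + e; the 5 given values yield a linear system in the 5 coefficients.
Solving, g(k) = -2k^4 - 4k³ + 6k² + k + 5.
The coefficient of k² is 6.

6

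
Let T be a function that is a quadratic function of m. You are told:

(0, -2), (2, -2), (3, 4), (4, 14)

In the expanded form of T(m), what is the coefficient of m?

Write T(m) = am² + bm + c; the 4 given values yield a linear system in the 3 coefficients.
Solving, T(m) = 2m² - 4m - 2.
The coefficient of m is -4.

-4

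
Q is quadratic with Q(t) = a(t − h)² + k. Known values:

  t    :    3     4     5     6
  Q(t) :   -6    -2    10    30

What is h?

First differences 4, 12, 20; second difference 8 = 2a, so a = 4.
Expanding, the t-coefficient is −2ah = -8h; matching it to the data gives h = 3, and then k = -6.
So Q(t) = 4(t − 3)² − 6.
Hence h = 3.

3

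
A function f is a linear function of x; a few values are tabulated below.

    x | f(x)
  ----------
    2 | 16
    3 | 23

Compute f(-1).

-5

Write f(x) = ax + b; the 2 given values yield a linear system in the 2 coefficients.
Solving, f(x) = 7x + 2.
Then f(-1) = -5.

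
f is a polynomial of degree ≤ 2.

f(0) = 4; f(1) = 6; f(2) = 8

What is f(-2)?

First differences: 2, 2.
Level-1 differences are constant, so f has degree 1.
Fitting a degree-1 polynomial gives f(x) = 2x + 4.
Then f(-2) = 0.

0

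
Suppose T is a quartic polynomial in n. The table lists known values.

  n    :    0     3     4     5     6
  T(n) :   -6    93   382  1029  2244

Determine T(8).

Write T(n) = an^4 + bn³ + cn² + dn + e; the 5 given values yield a linear system in the 5 coefficients.
Solving, T(n) = 2n^4 - n³ - 3n² - 3n - 6.
Then T(8) = 7458.

7458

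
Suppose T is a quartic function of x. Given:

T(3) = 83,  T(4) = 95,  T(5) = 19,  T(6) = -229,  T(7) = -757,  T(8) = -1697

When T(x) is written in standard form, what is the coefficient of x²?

5

Write T(x) = ax^4 + bx³ + cx² + dx + e; the 6 given values yield a linear system in the 5 coefficients.
Solving, T(x) = -x^4 + 4x³ + 5x² + 4x - 1.
The coefficient of x² is 5.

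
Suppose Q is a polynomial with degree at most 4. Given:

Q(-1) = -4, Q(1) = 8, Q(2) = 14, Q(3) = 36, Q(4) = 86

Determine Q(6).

Write Q(n) = an^4 + bn³ + cn² + dn + e; the 5 given values yield a linear system in the 5 coefficients.
Solving, the leading coefficient vanishes, and Q(n) = 2n³ - 4n² + 4n + 6.
Then Q(6) = 318.

318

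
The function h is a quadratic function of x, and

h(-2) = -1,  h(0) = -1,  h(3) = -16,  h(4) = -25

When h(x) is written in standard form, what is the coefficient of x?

Write h(x) = ax² + bx + c; the 4 given values yield a linear system in the 3 coefficients.
Solving, h(x) = -x² - 2x - 1.
The coefficient of x is -2.

-2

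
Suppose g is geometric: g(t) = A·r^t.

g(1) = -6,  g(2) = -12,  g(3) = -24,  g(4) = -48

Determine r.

Consecutive ratio: -12/(-6) = 2, and -24/(-12) = 2, so r = 2.
Then A·2^1 = -6 gives A = -3, and g(t) = -3·2^t.

2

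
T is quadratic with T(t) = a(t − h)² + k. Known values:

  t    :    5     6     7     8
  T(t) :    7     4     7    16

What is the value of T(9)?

31

First differences -3, 3, 9; second difference 6 = 2a, so a = 3.
Expanding, the t-coefficient is −2ah = -6h; matching it to the data gives h = 6, and then k = 4.
So T(t) = 3(t − 6)² + 4.
T(9) = 3·3² + 4 = 31.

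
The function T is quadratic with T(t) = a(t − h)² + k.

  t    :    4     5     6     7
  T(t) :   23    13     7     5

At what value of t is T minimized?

7

First differences -10, -6, -2; second difference 4 = 2a, so a = 2.
Expanding, the t-coefficient is −2ah = -4h; matching it to the data gives h = 7, and then k = 5.
So T(t) = 2(t − 7)² + 5.
Hence h = 7.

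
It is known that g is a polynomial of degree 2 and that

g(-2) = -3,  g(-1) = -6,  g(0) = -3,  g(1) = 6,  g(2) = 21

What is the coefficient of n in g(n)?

6

Write g(n) = an² + bn + c; the 5 given values yield a linear system in the 3 coefficients.
Solving, g(n) = 3n² + 6n - 3.
The coefficient of n is 6.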